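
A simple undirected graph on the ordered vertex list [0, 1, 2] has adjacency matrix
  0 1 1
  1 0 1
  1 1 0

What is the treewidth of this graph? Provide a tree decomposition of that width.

Treewidth 2.
One such decomposition:
Bags: B1 = {0, 1, 2}
Tree: (single bag)

A single bag containing all 3 vertices is trivially a valid decomposition of width 2. Conversely, {0, 1, 2} is a clique of size 3, and the vertices of any clique must share a bag in every tree decomposition; so some bag has ≥ 3 vertices and tw(G) ≥ 2. Hence tw(G) = 2 exactly.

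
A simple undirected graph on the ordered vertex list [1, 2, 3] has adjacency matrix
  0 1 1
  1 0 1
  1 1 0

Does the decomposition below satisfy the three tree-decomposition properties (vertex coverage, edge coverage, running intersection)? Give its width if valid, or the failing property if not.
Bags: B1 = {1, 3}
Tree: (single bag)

A tree decomposition must satisfy three properties: every vertex lies in some bag; for every edge, both endpoints lie together in some bag; and for every vertex, the bags containing it form a connected subtree. Here vertex 2 appears in no bag, so the decomposition is invalid.

No — vertex 2 appears in no bag.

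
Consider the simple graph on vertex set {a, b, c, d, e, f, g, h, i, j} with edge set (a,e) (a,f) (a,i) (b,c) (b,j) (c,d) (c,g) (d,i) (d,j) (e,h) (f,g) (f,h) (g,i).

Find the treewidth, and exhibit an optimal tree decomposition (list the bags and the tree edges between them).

Every bag has size at most 3, so the width is 3 − 1 = 2 and tw(G) ≤ 2. The edges b–j–d–c–b form a cycle, so G is not a tree and its treewidth is at least 2. The upper and lower bounds meet at 2, so that is the treewidth.

Treewidth 2.
Bags: B1 = {b, c, j}  B2 = {c, d, j}  B3 = {c, d, g}  B4 = {d, g, i}  B5 = {f, g, i}  B6 = {a, f, i}  B7 = {a, f, h}  B8 = {a, e, h}
Tree: B1–B2, B2–B3, B3–B4, B4–B5, B5–B6, B6–B7, B7–B8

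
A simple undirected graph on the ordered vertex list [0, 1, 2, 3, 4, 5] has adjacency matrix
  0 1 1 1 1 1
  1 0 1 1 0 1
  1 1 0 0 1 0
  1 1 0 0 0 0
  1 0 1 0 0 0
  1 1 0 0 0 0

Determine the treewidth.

A width-2 tree decomposition is:
Bags: B1 = {0, 2, 4}  B2 = {0, 1, 2}  B3 = {0, 1, 3}  B4 = {0, 1, 5}
Tree: B1–B2, B2–B3, B3–B4
Every bag has size at most 3, so the width is 3 − 1 = 2 and tw(G) ≤ 2. For the lower bound, the 3 vertices {0, 1, 2} are pairwise adjacent, and any tree decomposition puts a clique entirely inside one bag — forcing width ≥ 2. The upper and lower bounds meet at 2, so that is the treewidth.

2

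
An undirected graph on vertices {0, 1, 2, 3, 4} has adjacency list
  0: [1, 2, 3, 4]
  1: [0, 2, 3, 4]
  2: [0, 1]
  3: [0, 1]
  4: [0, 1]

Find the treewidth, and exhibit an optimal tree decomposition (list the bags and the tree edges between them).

Every bag has size at most 3, so the width is 3 − 1 = 2 and tw(G) ≤ 2. On the other hand G contains the 3-clique {0, 1, 2}. A clique must lie in a single bag of any decomposition, so no decomposition can have width below 2. Hence tw(G) = 2 exactly.

Treewidth 2.
Bags: B1 = {0, 1, 4}  B2 = {0, 1, 3}  B3 = {0, 1, 2}
Tree: B1–B2, B1–B3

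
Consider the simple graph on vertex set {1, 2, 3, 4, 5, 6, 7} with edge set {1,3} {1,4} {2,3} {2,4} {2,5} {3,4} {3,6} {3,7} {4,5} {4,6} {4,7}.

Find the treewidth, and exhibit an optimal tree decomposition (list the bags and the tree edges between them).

Each bag holds 3 vertices, so the decomposition has width 2, which upper-bounds the treewidth. Conversely, {1, 3, 4} is a clique of size 3, and the vertices of any clique must share a bag in every tree decomposition; so some bag has ≥ 3 vertices and tw(G) ≥ 2. Hence tw(G) = 2 exactly.

Treewidth 2.
One optimal decomposition is:
Bags: B1 = {1, 3, 4}  B2 = {2, 3, 4}  B3 = {2, 4, 5}  B4 = {3, 4, 7}  B5 = {3, 4, 6}
Tree: B1–B2, B2–B3, B2–B4, B1–B5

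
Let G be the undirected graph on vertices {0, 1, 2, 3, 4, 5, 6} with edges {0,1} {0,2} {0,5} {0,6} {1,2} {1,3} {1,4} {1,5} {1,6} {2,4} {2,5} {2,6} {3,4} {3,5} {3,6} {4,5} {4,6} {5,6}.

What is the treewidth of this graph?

A width-4 tree decomposition is:
Bags: B1 = {1, 2, 4, 5, 6}  B2 = {0, 1, 2, 5, 6}  B3 = {1, 3, 4, 5, 6}
Tree: B1–B2, B1–B3
The largest bag has 5 vertices, giving width 4; this decomposition certifies tw(G) ≤ 4. For the lower bound, the 5 vertices {0, 1, 2, 5, 6} are pairwise adjacent, and any tree decomposition puts a clique entirely inside one bag — forcing width ≥ 4. The upper and lower bounds meet at 4, so that is the treewidth.

4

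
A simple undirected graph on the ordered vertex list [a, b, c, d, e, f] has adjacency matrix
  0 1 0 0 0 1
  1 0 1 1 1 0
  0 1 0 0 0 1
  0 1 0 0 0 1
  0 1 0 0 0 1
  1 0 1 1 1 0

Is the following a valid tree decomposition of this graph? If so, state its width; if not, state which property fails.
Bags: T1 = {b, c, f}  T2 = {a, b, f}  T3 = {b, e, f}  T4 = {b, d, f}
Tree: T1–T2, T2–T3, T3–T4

Checking the three conditions: (i) the bags cover all of {a, b, c, d, e, f}; (ii) for each edge, some bag contains both endpoints; (iii) the bags containing any fixed vertex form a subtree. All hold, so the decomposition is valid with width 3 − 1 = 2.

Yes; width 2.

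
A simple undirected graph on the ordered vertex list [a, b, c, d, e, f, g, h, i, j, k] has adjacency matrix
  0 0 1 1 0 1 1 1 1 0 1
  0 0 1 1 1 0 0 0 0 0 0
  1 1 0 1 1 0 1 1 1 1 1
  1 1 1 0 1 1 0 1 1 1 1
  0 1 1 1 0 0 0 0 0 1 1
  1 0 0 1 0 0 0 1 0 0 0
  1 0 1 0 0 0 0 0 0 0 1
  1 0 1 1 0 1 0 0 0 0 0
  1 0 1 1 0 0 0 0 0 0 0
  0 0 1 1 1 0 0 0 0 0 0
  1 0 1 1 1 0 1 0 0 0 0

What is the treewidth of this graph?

A width-3 tree decomposition is:
Bags: B1 = {a, c, g, k}  B2 = {a, c, d, k}  B3 = {a, c, d, h}  B4 = {c, d, e, k}  B5 = {b, c, d, e}  B6 = {a, c, d, i}  B7 = {c, d, e, j}  B8 = {a, d, f, h}
Tree: B1–B2, B2–B3, B2–B4, B4–B5, B3–B6, B5–B7, B3–B8
The largest bag has 4 vertices, giving width 3; this decomposition certifies tw(G) ≤ 3. For the lower bound, the 4 vertices {c, d, e, j} are pairwise adjacent, and any tree decomposition puts a clique entirely inside one bag — forcing width ≥ 3. The upper and lower bounds meet at 3, so that is the treewidth.

3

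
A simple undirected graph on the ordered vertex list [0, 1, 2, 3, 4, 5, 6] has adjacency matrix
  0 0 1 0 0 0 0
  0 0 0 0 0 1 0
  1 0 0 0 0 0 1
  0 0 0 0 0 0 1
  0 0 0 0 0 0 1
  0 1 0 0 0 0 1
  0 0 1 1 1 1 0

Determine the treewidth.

A width-1 tree decomposition is:
Bags: B1 = {5, 6}  B2 = {2, 6}  B3 = {1, 5}  B4 = {0, 2}  B5 = {3, 6}  B6 = {4, 6}
Tree: B1–B2, B1–B3, B2–B4, B1–B5, B2–B6
Every bag has size at most 2, so the width is 2 − 1 = 1 and tw(G) ≤ 1. G has an edge, so its treewidth is at least 1. The upper and lower bounds meet at 1, so that is the treewidth.

1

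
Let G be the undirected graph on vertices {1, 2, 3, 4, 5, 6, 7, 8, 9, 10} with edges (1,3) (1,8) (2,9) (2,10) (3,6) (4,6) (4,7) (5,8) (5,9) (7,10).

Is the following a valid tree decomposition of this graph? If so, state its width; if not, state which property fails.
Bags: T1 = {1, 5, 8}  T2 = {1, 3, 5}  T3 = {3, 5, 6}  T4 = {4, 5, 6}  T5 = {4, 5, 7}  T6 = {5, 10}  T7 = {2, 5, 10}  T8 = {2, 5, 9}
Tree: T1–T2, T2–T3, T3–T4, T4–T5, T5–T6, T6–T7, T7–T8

A tree decomposition must satisfy three properties: every vertex lies in some bag; for every edge, both endpoints lie together in some bag; and for every vertex, the bags containing it form a connected subtree. Here edge (7,10) lies in no bag, so the decomposition is invalid.

No — edge (7,10) lies in no bag.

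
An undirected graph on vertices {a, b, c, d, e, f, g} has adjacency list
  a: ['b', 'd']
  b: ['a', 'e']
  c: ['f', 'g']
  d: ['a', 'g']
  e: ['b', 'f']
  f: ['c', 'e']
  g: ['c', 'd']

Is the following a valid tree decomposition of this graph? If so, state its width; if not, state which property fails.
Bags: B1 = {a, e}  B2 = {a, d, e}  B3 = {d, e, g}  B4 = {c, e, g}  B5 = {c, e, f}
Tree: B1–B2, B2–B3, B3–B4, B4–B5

No — vertex b appears in no bag.

A tree decomposition must satisfy three properties: every vertex lies in some bag; for every edge, both endpoints lie together in some bag; and for every vertex, the bags containing it form a connected subtree. Here vertex b appears in no bag, so the decomposition is invalid.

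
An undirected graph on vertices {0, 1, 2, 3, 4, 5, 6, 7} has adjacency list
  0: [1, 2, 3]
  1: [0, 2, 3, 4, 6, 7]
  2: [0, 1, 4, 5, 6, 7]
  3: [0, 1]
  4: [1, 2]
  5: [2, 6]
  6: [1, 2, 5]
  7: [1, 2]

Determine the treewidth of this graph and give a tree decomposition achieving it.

The largest bag has 3 vertices, giving width 2; this decomposition certifies tw(G) ≤ 2. Conversely, {0, 1, 2} is a clique of size 3, and the vertices of any clique must share a bag in every tree decomposition; so some bag has ≥ 3 vertices and tw(G) ≥ 2. The upper and lower bounds meet at 2, so that is the treewidth.

Treewidth 2.
One such decomposition:
Bags: B1 = {1, 2, 6}  B2 = {2, 5, 6}  B3 = {1, 2, 4}  B4 = {0, 1, 2}  B5 = {1, 2, 7}  B6 = {0, 1, 3}
Tree: B1–B2, B1–B3, B3–B4, B3–B5, B4–B6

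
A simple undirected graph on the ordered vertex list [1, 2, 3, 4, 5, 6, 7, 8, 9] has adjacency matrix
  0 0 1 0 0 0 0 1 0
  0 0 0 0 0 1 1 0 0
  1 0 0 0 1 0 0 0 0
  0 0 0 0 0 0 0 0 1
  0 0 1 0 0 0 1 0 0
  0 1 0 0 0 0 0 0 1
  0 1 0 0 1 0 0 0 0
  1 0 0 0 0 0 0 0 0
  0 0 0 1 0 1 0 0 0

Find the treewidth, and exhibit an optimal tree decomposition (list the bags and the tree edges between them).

Treewidth 1.
One optimal decomposition is:
Bags: B1 = {1, 8}  B2 = {1, 3}  B3 = {3, 5}  B4 = {5, 7}  B5 = {2, 7}  B6 = {2, 6}  B7 = {6, 9}  B8 = {4, 9}
Tree: B1–B2, B2–B3, B3–B4, B4–B5, B5–B6, B6–B7, B7–B8

Every bag has size at most 2, so the width is 2 − 1 = 1 and tw(G) ≤ 1. Since G has at least one edge (e.g. 8–1), it is not an edgeless graph, so tw(G) ≥ 1. Therefore the treewidth is 1.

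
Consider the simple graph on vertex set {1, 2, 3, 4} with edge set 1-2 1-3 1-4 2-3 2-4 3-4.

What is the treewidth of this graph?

3

A width-3 tree decomposition is:
Bags: B1 = {1, 2, 3, 4}
Tree: (single bag)
A single bag containing all 4 vertices is trivially a valid decomposition of width 3. For the lower bound, the 4 vertices {1, 2, 3, 4} are pairwise adjacent, and any tree decomposition puts a clique entirely inside one bag — forcing width ≥ 3. Therefore the treewidth is 3.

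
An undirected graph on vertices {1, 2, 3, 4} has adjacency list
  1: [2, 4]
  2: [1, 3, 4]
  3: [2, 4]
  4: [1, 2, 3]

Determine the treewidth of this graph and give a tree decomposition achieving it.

Treewidth 2.
One such decomposition:
Bags: B1 = {2, 3, 4}  B2 = {1, 2, 4}
Tree: B1–B2

Each bag holds 3 vertices, so the decomposition has width 2, which upper-bounds the treewidth. On the other hand G contains the 3-clique {1, 2, 4}. A clique must lie in a single bag of any decomposition, so no decomposition can have width below 2. Combining the bounds, tw(G) = 2.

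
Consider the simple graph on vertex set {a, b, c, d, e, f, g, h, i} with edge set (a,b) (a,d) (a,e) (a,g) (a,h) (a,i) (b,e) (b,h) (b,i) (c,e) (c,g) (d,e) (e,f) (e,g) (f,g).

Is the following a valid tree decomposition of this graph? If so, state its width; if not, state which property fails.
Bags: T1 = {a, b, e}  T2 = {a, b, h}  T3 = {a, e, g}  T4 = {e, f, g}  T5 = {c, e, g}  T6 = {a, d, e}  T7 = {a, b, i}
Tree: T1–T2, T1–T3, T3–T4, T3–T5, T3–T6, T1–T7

Every vertex of G appears in some bag (union = {a, b, c, d, e, f, g, h, i}); every edge is covered by a bag; and for each vertex v the set of bags containing v is connected in the bag tree. The decomposition is therefore valid. The largest bag has 3 vertices, so the width is 2.

Yes; width 2.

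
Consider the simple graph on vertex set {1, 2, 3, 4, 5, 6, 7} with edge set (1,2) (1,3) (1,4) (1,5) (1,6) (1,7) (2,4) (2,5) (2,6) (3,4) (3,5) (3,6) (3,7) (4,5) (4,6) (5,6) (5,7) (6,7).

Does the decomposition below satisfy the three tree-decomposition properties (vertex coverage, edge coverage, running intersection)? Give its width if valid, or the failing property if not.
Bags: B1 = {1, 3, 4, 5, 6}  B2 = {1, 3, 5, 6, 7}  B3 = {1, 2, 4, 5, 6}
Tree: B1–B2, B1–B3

Yes; width 4.

Vertex coverage: the bags together contain {1, 2, 3, 4, 5, 6, 7}, the full vertex set. Edge coverage: each edge of G has both endpoints in at least one bag. Running intersection: for every vertex, the bags containing it form a connected subtree. All three properties hold, so this is a valid tree decomposition of width max|bag| − 1 = 4, and hence tw(G) ≤ 4.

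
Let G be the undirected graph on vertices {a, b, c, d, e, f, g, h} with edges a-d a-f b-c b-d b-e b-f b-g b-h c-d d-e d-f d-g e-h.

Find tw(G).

A width-2 tree decomposition is:
Bags: B1 = {b, d, g}  B2 = {b, c, d}  B3 = {b, d, f}  B4 = {a, d, f}  B5 = {b, d, e}  B6 = {b, e, h}
Tree: B1–B2, B2–B3, B3–B4, B3–B5, B5–B6
Every bag has size at most 3, so the width is 3 − 1 = 2 and tw(G) ≤ 2. For the lower bound, the 3 vertices {a, d, f} are pairwise adjacent, and any tree decomposition puts a clique entirely inside one bag — forcing width ≥ 2. Hence tw(G) = 2 exactly.

2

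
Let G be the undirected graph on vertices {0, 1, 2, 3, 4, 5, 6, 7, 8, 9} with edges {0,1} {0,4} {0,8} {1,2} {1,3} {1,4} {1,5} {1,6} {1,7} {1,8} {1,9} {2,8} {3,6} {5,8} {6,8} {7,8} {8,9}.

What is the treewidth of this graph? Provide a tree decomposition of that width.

Each bag holds 3 vertices, so the decomposition has width 2, which upper-bounds the treewidth. Conversely, {0, 1, 8} is a clique of size 3, and the vertices of any clique must share a bag in every tree decomposition; so some bag has ≥ 3 vertices and tw(G) ≥ 2. Hence tw(G) = 2 exactly.

Treewidth 2.
One such decomposition:
Bags: B1 = {0, 1, 8}  B2 = {1, 2, 8}  B3 = {0, 1, 4}  B4 = {1, 8, 9}  B5 = {1, 7, 8}  B6 = {1, 6, 8}  B7 = {1, 3, 6}  B8 = {1, 5, 8}
Tree: B1–B2, B1–B3, B1–B4, B2–B5, B1–B6, B6–B7, B5–B8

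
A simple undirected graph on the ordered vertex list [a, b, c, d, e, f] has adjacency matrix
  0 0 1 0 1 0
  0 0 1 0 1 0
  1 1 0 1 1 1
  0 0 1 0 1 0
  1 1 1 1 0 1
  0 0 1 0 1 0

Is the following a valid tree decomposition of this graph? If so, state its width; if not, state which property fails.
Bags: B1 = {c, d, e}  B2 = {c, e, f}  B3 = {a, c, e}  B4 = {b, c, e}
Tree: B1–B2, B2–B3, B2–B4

Yes; width 2.

Checking the three conditions: (i) the bags cover all of {a, b, c, d, e, f}; (ii) for each edge, some bag contains both endpoints; (iii) the bags containing any fixed vertex form a subtree. All hold, so the decomposition is valid with width 3 − 1 = 2.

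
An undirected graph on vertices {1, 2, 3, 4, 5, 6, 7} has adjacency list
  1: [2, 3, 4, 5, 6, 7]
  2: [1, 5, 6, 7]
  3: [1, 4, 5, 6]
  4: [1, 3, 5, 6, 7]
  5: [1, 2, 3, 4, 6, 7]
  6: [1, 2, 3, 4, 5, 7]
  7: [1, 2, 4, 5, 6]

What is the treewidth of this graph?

4

A width-4 tree decomposition is:
Bags: B1 = {1, 4, 5, 6, 7}  B2 = {1, 3, 4, 5, 6}  B3 = {1, 2, 5, 6, 7}
Tree: B1–B2, B1–B3
Each bag holds 5 vertices, so the decomposition has width 4, which upper-bounds the treewidth. On the other hand G contains the 5-clique {1, 2, 5, 6, 7}. A clique must lie in a single bag of any decomposition, so no decomposition can have width below 4. Combining the bounds, tw(G) = 4.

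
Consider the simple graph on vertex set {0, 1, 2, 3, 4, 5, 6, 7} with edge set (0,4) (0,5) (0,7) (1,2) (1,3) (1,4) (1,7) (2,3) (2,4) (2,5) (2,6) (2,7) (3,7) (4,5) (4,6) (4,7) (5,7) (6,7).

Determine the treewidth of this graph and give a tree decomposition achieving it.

Treewidth 3.
One optimal decomposition is:
Bags: B1 = {2, 4, 5, 7}  B2 = {1, 2, 4, 7}  B3 = {1, 2, 3, 7}  B4 = {0, 4, 5, 7}  B5 = {2, 4, 6, 7}
Tree: B1–B2, B2–B3, B1–B4, B2–B5

Each bag holds 4 vertices, so the decomposition has width 3, which upper-bounds the treewidth. On the other hand G contains the 4-clique {0, 4, 5, 7}. A clique must lie in a single bag of any decomposition, so no decomposition can have width below 3. Combining the bounds, tw(G) = 3.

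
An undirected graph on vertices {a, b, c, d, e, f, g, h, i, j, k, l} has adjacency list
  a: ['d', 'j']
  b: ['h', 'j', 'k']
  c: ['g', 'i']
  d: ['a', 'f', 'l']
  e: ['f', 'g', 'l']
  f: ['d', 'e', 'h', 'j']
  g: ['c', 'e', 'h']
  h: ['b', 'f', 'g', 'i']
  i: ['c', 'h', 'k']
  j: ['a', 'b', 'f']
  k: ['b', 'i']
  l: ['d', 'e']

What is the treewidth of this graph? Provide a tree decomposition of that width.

Each bag holds 4 vertices, so the decomposition has width 3, which upper-bounds the treewidth. For the lower bound: the 4 vertex sets {a,d,l}, {j}, {f}, {b,e,g,h} are disjoint, each induces a connected subgraph, and every pair is joined by at least one edge of G. Contracting each set to a single vertex therefore yields K_{4} as a minor, and since treewidth is minor-monotone, tw(G) ≥ tw(K_{4}) = 3. Hence tw(G) = 3 exactly.

Treewidth 3.
One optimal decomposition is:
Bags: B1 = {a, d, j, l}  B2 = {d, f, j, l}  B3 = {e, f, j, l}  B4 = {b, e, f, j}  B5 = {b, e, f, h}  B6 = {b, e, g, h}  B7 = {b, g, h, k}  B8 = {g, h, i, k}  B9 = {c, g, i, k}
Tree: B1–B2, B2–B3, B3–B4, B4–B5, B5–B6, B6–B7, B7–B8, B8–B9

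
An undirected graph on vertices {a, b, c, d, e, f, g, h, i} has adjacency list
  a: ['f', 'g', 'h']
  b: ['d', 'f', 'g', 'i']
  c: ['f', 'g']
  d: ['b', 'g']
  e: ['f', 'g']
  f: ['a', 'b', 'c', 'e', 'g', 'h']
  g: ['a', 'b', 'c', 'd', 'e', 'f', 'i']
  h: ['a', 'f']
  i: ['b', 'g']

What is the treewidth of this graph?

2

A width-2 tree decomposition is:
Bags: B1 = {a, f, g}  B2 = {c, f, g}  B3 = {e, f, g}  B4 = {b, f, g}  B5 = {b, d, g}  B6 = {a, f, h}  B7 = {b, g, i}
Tree: B1–B2, B1–B3, B2–B4, B4–B5, B1–B6, B4–B7
Each bag holds 3 vertices, so the decomposition has width 2, which upper-bounds the treewidth. For the lower bound, the 3 vertices {b, d, g} are pairwise adjacent, and any tree decomposition puts a clique entirely inside one bag — forcing width ≥ 2. The upper and lower bounds meet at 2, so that is the treewidth.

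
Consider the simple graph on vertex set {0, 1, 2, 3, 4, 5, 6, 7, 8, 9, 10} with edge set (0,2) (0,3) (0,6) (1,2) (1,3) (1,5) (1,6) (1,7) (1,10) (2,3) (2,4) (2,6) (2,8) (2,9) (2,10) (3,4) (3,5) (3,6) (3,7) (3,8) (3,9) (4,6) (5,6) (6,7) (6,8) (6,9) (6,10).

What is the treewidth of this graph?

A width-3 tree decomposition is:
Bags: B1 = {1, 3, 5, 6}  B2 = {1, 2, 3, 6}  B3 = {1, 2, 6, 10}  B4 = {2, 3, 6, 8}  B5 = {2, 3, 4, 6}  B6 = {0, 2, 3, 6}  B7 = {1, 3, 6, 7}  B8 = {2, 3, 6, 9}
Tree: B1–B2, B2–B3, B2–B4, B4–B5, B2–B6, B2–B7, B2–B8
Every bag has size at most 4, so the width is 4 − 1 = 3 and tw(G) ≤ 3. For the lower bound, the 4 vertices {1, 2, 6, 10} are pairwise adjacent, and any tree decomposition puts a clique entirely inside one bag — forcing width ≥ 3. Therefore the treewidth is 3.

3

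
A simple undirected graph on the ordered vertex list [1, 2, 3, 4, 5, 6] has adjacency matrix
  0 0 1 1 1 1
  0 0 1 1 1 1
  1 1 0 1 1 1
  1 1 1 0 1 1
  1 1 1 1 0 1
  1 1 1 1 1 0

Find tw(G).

4

A width-4 tree decomposition is:
Bags: B1 = {2, 3, 4, 5, 6}  B2 = {1, 3, 4, 5, 6}
Tree: B1–B2
The largest bag has 5 vertices, giving width 4; this decomposition certifies tw(G) ≤ 4. For the lower bound, the 5 vertices {1, 3, 4, 5, 6} are pairwise adjacent, and any tree decomposition puts a clique entirely inside one bag — forcing width ≥ 4. Combining the bounds, tw(G) = 4.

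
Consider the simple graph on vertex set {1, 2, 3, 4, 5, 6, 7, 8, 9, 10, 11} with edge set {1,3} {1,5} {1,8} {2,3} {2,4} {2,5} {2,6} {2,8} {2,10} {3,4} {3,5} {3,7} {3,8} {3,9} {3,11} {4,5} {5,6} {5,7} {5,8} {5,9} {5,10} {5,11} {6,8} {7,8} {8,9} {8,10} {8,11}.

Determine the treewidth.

A width-3 tree decomposition is:
Bags: B1 = {3, 5, 8, 11}  B2 = {1, 3, 5, 8}  B3 = {2, 3, 5, 8}  B4 = {3, 5, 8, 9}  B5 = {2, 5, 6, 8}  B6 = {3, 5, 7, 8}  B7 = {2, 5, 8, 10}  B8 = {2, 3, 4, 5}
Tree: B1–B2, B2–B3, B1–B4, B3–B5, B2–B6, B5–B7, B3–B8
The largest bag has 4 vertices, giving width 3; this decomposition certifies tw(G) ≤ 3. Conversely, {2, 5, 8, 10} is a clique of size 4, and the vertices of any clique must share a bag in every tree decomposition; so some bag has ≥ 4 vertices and tw(G) ≥ 3. Hence tw(G) = 3 exactly.

3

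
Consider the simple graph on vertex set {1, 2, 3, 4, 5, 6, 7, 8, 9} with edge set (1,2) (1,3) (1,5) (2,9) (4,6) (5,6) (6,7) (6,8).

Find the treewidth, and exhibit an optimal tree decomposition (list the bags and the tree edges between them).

Treewidth 1.
One such decomposition:
Bags: B1 = {6, 8}  B2 = {5, 6}  B3 = {6, 7}  B4 = {1, 5}  B5 = {1, 2}  B6 = {2, 9}  B7 = {4, 6}  B8 = {1, 3}
Tree: B1–B2, B1–B3, B2–B4, B4–B5, B5–B6, B2–B7, B4–B8

The largest bag has 2 vertices, giving width 1; this decomposition certifies tw(G) ≤ 1. Since G has at least one edge (e.g. 6–8), it is not an edgeless graph, so tw(G) ≥ 1. The upper and lower bounds meet at 1, so that is the treewidth.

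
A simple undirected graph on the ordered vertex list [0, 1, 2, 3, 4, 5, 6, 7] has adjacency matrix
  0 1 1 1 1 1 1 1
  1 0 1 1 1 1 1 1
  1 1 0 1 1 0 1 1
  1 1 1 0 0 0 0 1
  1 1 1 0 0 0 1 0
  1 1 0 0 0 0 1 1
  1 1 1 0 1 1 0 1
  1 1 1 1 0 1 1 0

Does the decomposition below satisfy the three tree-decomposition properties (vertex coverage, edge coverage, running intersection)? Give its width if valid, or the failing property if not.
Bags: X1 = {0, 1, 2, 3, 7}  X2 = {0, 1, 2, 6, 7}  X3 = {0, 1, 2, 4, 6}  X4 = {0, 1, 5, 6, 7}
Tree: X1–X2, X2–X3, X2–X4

Vertex coverage: the bags together contain {0, 1, 2, 3, 4, 5, 6, 7}, the full vertex set. Edge coverage: each edge of G has both endpoints in at least one bag. Running intersection: for every vertex, the bags containing it form a connected subtree. All three properties hold, so this is a valid tree decomposition of width max|bag| − 1 = 4, and hence tw(G) ≤ 4.

Yes; width 4.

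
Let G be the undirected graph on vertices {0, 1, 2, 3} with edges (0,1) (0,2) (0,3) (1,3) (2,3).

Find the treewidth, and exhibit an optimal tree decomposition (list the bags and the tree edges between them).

The largest bag has 3 vertices, giving width 2; this decomposition certifies tw(G) ≤ 2. Conversely, {0, 1, 3} is a clique of size 3, and the vertices of any clique must share a bag in every tree decomposition; so some bag has ≥ 3 vertices and tw(G) ≥ 2. Hence tw(G) = 2 exactly.

Treewidth 2.
One such decomposition:
Bags: B1 = {0, 2, 3}  B2 = {0, 1, 3}
Tree: B1–B2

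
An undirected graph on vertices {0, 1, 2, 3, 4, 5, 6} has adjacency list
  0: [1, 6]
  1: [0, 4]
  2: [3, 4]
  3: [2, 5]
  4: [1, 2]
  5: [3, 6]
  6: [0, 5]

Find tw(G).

A width-2 tree decomposition is:
Bags: B1 = {3, 5, 6}  B2 = {0, 3, 6}  B3 = {0, 1, 3}  B4 = {1, 3, 4}  B5 = {2, 3, 4}
Tree: B1–B2, B2–B3, B3–B4, B4–B5
Every bag has size at most 3, so the width is 3 − 1 = 2 and tw(G) ≤ 2. For the lower bound, G contains the cycle 3–5–6–0–1–4–2–3, so G is not a forest; only forests have treewidth ≤ 1, hence tw(G) ≥ 2. The upper and lower bounds meet at 2, so that is the treewidth.

2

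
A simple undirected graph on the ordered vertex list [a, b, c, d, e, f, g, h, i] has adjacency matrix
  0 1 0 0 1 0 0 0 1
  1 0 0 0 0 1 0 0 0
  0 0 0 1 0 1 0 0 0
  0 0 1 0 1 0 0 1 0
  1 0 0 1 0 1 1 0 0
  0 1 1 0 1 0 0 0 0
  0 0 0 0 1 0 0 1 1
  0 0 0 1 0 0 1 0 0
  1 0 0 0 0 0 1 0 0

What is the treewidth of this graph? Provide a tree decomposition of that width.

Treewidth 3.
One such decomposition:
Bags: B1 = {c, d, f, h}  B2 = {d, e, f, h}  B3 = {e, f, g, h}  B4 = {b, e, f, g}  B5 = {a, b, e, g}  B6 = {a, b, g, i}
Tree: B1–B2, B2–B3, B3–B4, B4–B5, B5–B6

Each bag holds 4 vertices, so the decomposition has width 3, which upper-bounds the treewidth. For the lower bound: the 4 vertex sets {c,d,h}, {f}, {e}, {a,b,g,i} are disjoint, each induces a connected subgraph, and every pair is joined by at least one edge of G. Contracting each set to a single vertex therefore yields K_{4} as a minor, and since treewidth is minor-monotone, tw(G) ≥ tw(K_{4}) = 3. Hence tw(G) = 3 exactly.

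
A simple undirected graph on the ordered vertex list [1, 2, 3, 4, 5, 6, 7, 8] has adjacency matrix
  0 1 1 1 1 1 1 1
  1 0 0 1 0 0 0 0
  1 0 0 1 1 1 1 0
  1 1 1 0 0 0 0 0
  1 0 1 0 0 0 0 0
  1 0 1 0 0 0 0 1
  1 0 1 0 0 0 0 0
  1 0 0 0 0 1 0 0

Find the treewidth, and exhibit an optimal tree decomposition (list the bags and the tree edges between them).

Treewidth 2.
One optimal decomposition is:
Bags: B1 = {1, 2, 4}  B2 = {1, 3, 4}  B3 = {1, 3, 6}  B4 = {1, 3, 5}  B5 = {1, 6, 8}  B6 = {1, 3, 7}
Tree: B1–B2, B2–B3, B3–B4, B3–B5, B4–B6

Every bag has size at most 3, so the width is 3 − 1 = 2 and tw(G) ≤ 2. Conversely, {1, 6, 8} is a clique of size 3, and the vertices of any clique must share a bag in every tree decomposition; so some bag has ≥ 3 vertices and tw(G) ≥ 2. Combining the bounds, tw(G) = 2.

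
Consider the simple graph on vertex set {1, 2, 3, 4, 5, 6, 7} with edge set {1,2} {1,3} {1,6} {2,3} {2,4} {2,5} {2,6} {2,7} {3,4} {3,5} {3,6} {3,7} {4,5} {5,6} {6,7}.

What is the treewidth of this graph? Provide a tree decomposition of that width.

Treewidth 3.
One such decomposition:
Bags: B1 = {2, 3, 6, 7}  B2 = {1, 2, 3, 6}  B3 = {2, 3, 5, 6}  B4 = {2, 3, 4, 5}
Tree: B1–B2, B2–B3, B3–B4

Each bag holds 4 vertices, so the decomposition has width 3, which upper-bounds the treewidth. On the other hand G contains the 4-clique {2, 3, 4, 5}. A clique must lie in a single bag of any decomposition, so no decomposition can have width below 3. The upper and lower bounds meet at 3, so that is the treewidth.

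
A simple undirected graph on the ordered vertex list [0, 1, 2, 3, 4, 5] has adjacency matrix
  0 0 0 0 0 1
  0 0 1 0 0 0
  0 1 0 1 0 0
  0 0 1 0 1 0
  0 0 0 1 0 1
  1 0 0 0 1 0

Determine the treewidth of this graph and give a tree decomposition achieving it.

Treewidth 1.
One optimal decomposition is:
Bags: B1 = {1, 2}  B2 = {2, 3}  B3 = {3, 4}  B4 = {4, 5}  B5 = {0, 5}
Tree: B1–B2, B2–B3, B3–B4, B4–B5

Every bag has size at most 2, so the width is 2 − 1 = 1 and tw(G) ≤ 1. Since G has at least one edge (e.g. 1–2), it is not an edgeless graph, so tw(G) ≥ 1. The upper and lower bounds meet at 1, so that is the treewidth.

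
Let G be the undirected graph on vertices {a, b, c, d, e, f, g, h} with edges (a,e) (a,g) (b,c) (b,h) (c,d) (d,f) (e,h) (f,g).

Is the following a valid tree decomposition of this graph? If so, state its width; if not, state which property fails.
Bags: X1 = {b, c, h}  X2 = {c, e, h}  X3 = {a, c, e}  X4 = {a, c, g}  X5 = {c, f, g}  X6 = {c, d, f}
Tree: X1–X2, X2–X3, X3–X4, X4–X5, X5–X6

Checking the three conditions: (i) the bags cover all of {a, b, c, d, e, f, g, h}; (ii) for each edge, some bag contains both endpoints; (iii) the bags containing any fixed vertex form a subtree. All hold, so the decomposition is valid with width 3 − 1 = 2.

Yes; width 2.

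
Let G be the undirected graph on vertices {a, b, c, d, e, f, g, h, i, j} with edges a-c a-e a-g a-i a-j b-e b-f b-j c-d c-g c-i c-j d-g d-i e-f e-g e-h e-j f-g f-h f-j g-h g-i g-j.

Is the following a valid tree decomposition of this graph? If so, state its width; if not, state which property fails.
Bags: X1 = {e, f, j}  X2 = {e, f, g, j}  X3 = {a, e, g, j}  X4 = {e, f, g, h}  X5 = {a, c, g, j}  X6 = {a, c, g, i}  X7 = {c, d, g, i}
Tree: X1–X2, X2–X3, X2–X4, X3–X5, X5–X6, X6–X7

A tree decomposition must satisfy three properties: every vertex lies in some bag; for every edge, both endpoints lie together in some bag; and for every vertex, the bags containing it form a connected subtree. Here vertex b appears in no bag, so the decomposition is invalid.

No — vertex b appears in no bag.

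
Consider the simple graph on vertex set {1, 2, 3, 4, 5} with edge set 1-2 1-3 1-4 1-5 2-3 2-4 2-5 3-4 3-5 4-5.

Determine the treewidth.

4

A width-4 tree decomposition is:
Bags: B1 = {1, 2, 3, 4, 5}
Tree: (single bag)
A single bag containing all 5 vertices is trivially a valid decomposition of width 4. For the lower bound, the 5 vertices {1, 2, 3, 4, 5} are pairwise adjacent, and any tree decomposition puts a clique entirely inside one bag — forcing width ≥ 4. Hence tw(G) = 4 exactly.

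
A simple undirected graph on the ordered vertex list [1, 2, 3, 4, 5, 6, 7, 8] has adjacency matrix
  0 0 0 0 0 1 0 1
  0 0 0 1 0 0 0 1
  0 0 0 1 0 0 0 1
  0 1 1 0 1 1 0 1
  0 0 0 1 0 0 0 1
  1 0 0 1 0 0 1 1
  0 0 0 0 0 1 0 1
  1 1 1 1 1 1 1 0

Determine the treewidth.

2

A width-2 tree decomposition is:
Bags: B1 = {3, 4, 8}  B2 = {4, 6, 8}  B3 = {4, 5, 8}  B4 = {1, 6, 8}  B5 = {2, 4, 8}  B6 = {6, 7, 8}
Tree: B1–B2, B1–B3, B2–B4, B2–B5, B2–B6
The largest bag has 3 vertices, giving width 2; this decomposition certifies tw(G) ≤ 2. On the other hand G contains the 3-clique {1, 6, 8}. A clique must lie in a single bag of any decomposition, so no decomposition can have width below 2. Hence tw(G) = 2 exactly.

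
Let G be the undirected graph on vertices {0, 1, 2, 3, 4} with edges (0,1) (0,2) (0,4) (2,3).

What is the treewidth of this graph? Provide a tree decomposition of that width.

The largest bag has 2 vertices, giving width 1; this decomposition certifies tw(G) ≤ 1. Any graph with an edge has treewidth ≥ 1, and G has the edge 0–4. Combining the bounds, tw(G) = 1.

Treewidth 1.
One such decomposition:
Bags: B1 = {0, 4}  B2 = {0, 2}  B3 = {2, 3}  B4 = {0, 1}
Tree: B1–B2, B2–B3, B1–B4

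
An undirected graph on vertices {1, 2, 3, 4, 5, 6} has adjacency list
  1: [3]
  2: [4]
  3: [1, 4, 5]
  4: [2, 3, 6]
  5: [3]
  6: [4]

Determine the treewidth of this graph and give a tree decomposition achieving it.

Every bag has size at most 2, so the width is 2 − 1 = 1 and tw(G) ≤ 1. G has an edge, so its treewidth is at least 1. Hence tw(G) = 1 exactly.

Treewidth 1.
One optimal decomposition is:
Bags: B1 = {4, 6}  B2 = {2, 4}  B3 = {3, 4}  B4 = {1, 3}  B5 = {3, 5}
Tree: B1–B2, B1–B3, B3–B4, B4–B5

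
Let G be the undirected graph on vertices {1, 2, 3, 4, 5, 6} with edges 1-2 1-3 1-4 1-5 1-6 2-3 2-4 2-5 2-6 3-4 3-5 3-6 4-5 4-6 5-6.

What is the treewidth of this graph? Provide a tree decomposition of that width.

With just one bag of size 6, the width is 6 − 1 = 5, so tw(G) ≤ 5. Conversely, {1, 2, 3, 4, 5, 6} is a clique of size 6, and the vertices of any clique must share a bag in every tree decomposition; so some bag has ≥ 6 vertices and tw(G) ≥ 5. Hence tw(G) = 5 exactly.

Treewidth 5.
One such decomposition:
Bags: B1 = {1, 2, 3, 4, 5, 6}
Tree: (single bag)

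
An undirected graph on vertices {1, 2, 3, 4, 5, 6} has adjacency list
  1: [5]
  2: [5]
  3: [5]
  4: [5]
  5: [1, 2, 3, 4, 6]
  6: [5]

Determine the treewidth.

A width-1 tree decomposition is:
Bags: B1 = {5, 6}  B2 = {2, 5}  B3 = {1, 5}  B4 = {3, 5}  B5 = {4, 5}
Tree: B1–B2, B1–B3, B1–B4, B4–B5
Each bag holds 2 vertices, so the decomposition has width 1, which upper-bounds the treewidth. Since G has at least one edge (e.g. 6–5), it is not an edgeless graph, so tw(G) ≥ 1. Therefore the treewidth is 1.

1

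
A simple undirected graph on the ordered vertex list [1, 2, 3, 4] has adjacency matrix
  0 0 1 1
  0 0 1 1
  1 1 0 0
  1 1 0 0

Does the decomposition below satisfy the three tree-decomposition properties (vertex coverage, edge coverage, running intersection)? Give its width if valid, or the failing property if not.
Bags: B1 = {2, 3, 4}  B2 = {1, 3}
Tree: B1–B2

A tree decomposition must satisfy three properties: every vertex lies in some bag; for every edge, both endpoints lie together in some bag; and for every vertex, the bags containing it form a connected subtree. Here edge (4,1) lies in no bag, so the decomposition is invalid.

No — edge (4,1) lies in no bag.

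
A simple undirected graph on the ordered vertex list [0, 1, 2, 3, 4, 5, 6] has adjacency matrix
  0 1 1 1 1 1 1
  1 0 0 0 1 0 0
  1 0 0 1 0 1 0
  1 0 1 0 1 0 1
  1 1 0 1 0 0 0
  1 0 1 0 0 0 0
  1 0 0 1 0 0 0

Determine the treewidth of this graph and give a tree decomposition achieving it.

Every bag has size at most 3, so the width is 3 − 1 = 2 and tw(G) ≤ 2. On the other hand G contains the 3-clique {0, 1, 4}. A clique must lie in a single bag of any decomposition, so no decomposition can have width below 2. The upper and lower bounds meet at 2, so that is the treewidth.

Treewidth 2.
Bags: B1 = {0, 3, 4}  B2 = {0, 2, 3}  B3 = {0, 1, 4}  B4 = {0, 3, 6}  B5 = {0, 2, 5}
Tree: B1–B2, B1–B3, B2–B4, B2–B5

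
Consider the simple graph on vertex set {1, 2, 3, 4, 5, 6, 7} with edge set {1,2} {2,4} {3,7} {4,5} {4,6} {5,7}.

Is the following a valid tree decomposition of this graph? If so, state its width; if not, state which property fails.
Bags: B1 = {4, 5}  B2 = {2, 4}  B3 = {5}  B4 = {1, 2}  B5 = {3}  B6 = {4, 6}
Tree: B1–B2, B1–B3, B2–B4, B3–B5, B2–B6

No — vertex 7 appears in no bag.

A tree decomposition must satisfy three properties: every vertex lies in some bag; for every edge, both endpoints lie together in some bag; and for every vertex, the bags containing it form a connected subtree. Here vertex 7 appears in no bag, so the decomposition is invalid.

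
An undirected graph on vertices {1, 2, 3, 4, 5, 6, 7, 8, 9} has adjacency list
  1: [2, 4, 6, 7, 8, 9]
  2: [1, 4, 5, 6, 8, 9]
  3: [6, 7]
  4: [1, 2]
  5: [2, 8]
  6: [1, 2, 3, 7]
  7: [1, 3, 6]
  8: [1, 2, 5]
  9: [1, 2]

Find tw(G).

2

A width-2 tree decomposition is:
Bags: B1 = {1, 2, 4}  B2 = {1, 2, 8}  B3 = {1, 2, 6}  B4 = {1, 6, 7}  B5 = {3, 6, 7}  B6 = {1, 2, 9}  B7 = {2, 5, 8}
Tree: B1–B2, B2–B3, B3–B4, B4–B5, B2–B6, B2–B7
Every bag has size at most 3, so the width is 3 − 1 = 2 and tw(G) ≤ 2. On the other hand G contains the 3-clique {1, 2, 8}. A clique must lie in a single bag of any decomposition, so no decomposition can have width below 2. The upper and lower bounds meet at 2, so that is the treewidth.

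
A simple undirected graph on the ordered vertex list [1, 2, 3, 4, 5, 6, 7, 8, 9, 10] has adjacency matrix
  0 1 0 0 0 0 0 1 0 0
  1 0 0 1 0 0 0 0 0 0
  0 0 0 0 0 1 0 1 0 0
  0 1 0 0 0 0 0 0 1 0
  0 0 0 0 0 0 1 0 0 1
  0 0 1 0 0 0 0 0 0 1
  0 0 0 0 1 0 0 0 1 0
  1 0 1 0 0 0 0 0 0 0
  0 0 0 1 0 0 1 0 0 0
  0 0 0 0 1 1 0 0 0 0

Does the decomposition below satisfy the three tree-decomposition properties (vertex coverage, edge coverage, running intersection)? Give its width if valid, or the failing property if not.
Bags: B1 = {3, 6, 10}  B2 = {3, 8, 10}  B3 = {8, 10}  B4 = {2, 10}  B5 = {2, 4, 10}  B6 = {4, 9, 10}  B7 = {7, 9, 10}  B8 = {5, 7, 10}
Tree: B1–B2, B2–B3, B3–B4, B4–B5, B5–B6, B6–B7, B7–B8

A tree decomposition must satisfy three properties: every vertex lies in some bag; for every edge, both endpoints lie together in some bag; and for every vertex, the bags containing it form a connected subtree. Here vertex 1 appears in no bag, so the decomposition is invalid.

No — vertex 1 appears in no bag.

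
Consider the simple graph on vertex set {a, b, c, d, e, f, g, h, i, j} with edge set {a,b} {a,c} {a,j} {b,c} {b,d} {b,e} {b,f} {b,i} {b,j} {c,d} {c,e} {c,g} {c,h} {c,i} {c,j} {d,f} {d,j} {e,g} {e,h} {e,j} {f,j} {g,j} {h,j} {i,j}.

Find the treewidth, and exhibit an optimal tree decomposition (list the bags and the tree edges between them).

Every bag has size at most 4, so the width is 4 − 1 = 3 and tw(G) ≤ 3. Conversely, {c, e, g, j} is a clique of size 4, and the vertices of any clique must share a bag in every tree decomposition; so some bag has ≥ 4 vertices and tw(G) ≥ 3. Hence tw(G) = 3 exactly.

Treewidth 3.
One optimal decomposition is:
Bags: B1 = {b, c, e, j}  B2 = {b, c, i, j}  B3 = {c, e, g, j}  B4 = {c, e, h, j}  B5 = {b, c, d, j}  B6 = {b, d, f, j}  B7 = {a, b, c, j}
Tree: B1–B2, B1–B3, B3–B4, B2–B5, B5–B6, B1–B7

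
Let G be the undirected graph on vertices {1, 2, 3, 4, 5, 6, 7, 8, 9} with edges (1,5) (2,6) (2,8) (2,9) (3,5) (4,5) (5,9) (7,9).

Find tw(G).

1

A width-1 tree decomposition is:
Bags: B1 = {4, 5}  B2 = {5, 9}  B3 = {2, 9}  B4 = {7, 9}  B5 = {2, 8}  B6 = {1, 5}  B7 = {3, 5}  B8 = {2, 6}
Tree: B1–B2, B2–B3, B3–B4, B3–B5, B1–B6, B6–B7, B5–B8
Every bag has size at most 2, so the width is 2 − 1 = 1 and tw(G) ≤ 1. Since G has at least one edge (e.g. 5–4), it is not an edgeless graph, so tw(G) ≥ 1. The upper and lower bounds meet at 1, so that is the treewidth.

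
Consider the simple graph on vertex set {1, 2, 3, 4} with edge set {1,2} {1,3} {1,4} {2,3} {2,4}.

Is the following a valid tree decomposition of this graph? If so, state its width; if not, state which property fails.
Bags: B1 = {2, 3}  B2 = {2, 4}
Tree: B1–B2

No — vertex 1 appears in no bag.

A tree decomposition must satisfy three properties: every vertex lies in some bag; for every edge, both endpoints lie together in some bag; and for every vertex, the bags containing it form a connected subtree. Here vertex 1 appears in no bag, so the decomposition is invalid.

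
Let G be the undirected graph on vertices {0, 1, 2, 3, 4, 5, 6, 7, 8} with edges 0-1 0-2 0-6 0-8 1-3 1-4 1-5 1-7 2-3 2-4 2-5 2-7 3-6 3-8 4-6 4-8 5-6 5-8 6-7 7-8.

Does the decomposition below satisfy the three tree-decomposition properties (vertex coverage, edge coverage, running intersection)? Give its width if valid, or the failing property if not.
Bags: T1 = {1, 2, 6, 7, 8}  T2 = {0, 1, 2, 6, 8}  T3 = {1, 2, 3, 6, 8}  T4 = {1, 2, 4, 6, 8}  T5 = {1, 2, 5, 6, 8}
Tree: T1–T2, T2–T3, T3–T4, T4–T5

Yes; width 4.

Checking the three conditions: (i) the bags cover all of {0, 1, 2, 3, 4, 5, 6, 7, 8}; (ii) for each edge, some bag contains both endpoints; (iii) the bags containing any fixed vertex form a subtree. All hold, so the decomposition is valid with width 5 − 1 = 4.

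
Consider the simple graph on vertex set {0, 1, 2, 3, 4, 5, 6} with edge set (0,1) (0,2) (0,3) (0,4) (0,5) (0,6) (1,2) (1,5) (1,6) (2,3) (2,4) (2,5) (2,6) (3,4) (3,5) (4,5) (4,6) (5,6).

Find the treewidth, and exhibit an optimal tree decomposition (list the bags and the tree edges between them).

Treewidth 4.
One such decomposition:
Bags: B1 = {0, 2, 4, 5, 6}  B2 = {0, 1, 2, 5, 6}  B3 = {0, 2, 3, 4, 5}
Tree: B1–B2, B1–B3

The largest bag has 5 vertices, giving width 4; this decomposition certifies tw(G) ≤ 4. For the lower bound, the 5 vertices {0, 1, 2, 5, 6} are pairwise adjacent, and any tree decomposition puts a clique entirely inside one bag — forcing width ≥ 4. Hence tw(G) = 4 exactly.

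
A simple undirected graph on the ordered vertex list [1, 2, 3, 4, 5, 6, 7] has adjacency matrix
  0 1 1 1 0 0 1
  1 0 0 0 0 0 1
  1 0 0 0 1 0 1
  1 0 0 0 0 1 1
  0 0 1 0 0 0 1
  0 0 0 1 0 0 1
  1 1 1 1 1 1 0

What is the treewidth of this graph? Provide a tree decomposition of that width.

Treewidth 2.
One optimal decomposition is:
Bags: B1 = {1, 3, 7}  B2 = {3, 5, 7}  B3 = {1, 4, 7}  B4 = {4, 6, 7}  B5 = {1, 2, 7}
Tree: B1–B2, B1–B3, B3–B4, B1–B5

The largest bag has 3 vertices, giving width 2; this decomposition certifies tw(G) ≤ 2. Conversely, {1, 2, 7} is a clique of size 3, and the vertices of any clique must share a bag in every tree decomposition; so some bag has ≥ 3 vertices and tw(G) ≥ 2. The upper and lower bounds meet at 2, so that is the treewidth.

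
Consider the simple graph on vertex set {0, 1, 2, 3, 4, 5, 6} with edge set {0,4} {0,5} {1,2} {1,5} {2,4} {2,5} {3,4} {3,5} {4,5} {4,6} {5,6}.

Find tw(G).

A width-2 tree decomposition is:
Bags: B1 = {3, 4, 5}  B2 = {2, 4, 5}  B3 = {0, 4, 5}  B4 = {4, 5, 6}  B5 = {1, 2, 5}
Tree: B1–B2, B1–B3, B1–B4, B2–B5
Every bag has size at most 3, so the width is 3 − 1 = 2 and tw(G) ≤ 2. On the other hand G contains the 3-clique {1, 2, 5}. A clique must lie in a single bag of any decomposition, so no decomposition can have width below 2. Combining the bounds, tw(G) = 2.

2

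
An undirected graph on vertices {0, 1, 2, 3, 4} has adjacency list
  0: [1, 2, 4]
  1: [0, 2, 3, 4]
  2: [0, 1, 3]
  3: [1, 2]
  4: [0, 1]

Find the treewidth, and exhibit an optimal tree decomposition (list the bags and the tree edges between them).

Treewidth 2.
One optimal decomposition is:
Bags: B1 = {0, 1, 2}  B2 = {1, 2, 3}  B3 = {0, 1, 4}
Tree: B1–B2, B1–B3

The largest bag has 3 vertices, giving width 2; this decomposition certifies tw(G) ≤ 2. For the lower bound, the 3 vertices {0, 1, 2} are pairwise adjacent, and any tree decomposition puts a clique entirely inside one bag — forcing width ≥ 2. The upper and lower bounds meet at 2, so that is the treewidth.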